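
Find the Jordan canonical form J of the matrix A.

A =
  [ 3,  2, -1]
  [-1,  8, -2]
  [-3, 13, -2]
J_3(3)

The characteristic polynomial is
  det(x·I − A) = x^3 - 9*x^2 + 27*x - 27 = (x - 3)^3

Eigenvalues and multiplicities (the geometric multiplicity of λ is n − rank(A − λI), which equals the number of Jordan blocks for λ):
  λ = 3: algebraic multiplicity = 3, geometric multiplicity = 1

Determining the block sizes for each eigenvalue:
  λ = 3: one block (gm = 1), so the single block has size am = 3 → block sizes [3]

Assembling the blocks gives a Jordan form
J =
  [3, 1, 0]
  [0, 3, 1]
  [0, 0, 3]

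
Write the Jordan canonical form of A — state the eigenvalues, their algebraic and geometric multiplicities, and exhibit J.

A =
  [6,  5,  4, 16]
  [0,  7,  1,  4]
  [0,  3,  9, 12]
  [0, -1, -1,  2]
J_3(6) ⊕ J_1(6)

The characteristic polynomial is
  det(x·I − A) = x^4 - 24*x^3 + 216*x^2 - 864*x + 1296 = (x - 6)^4

Eigenvalues and multiplicities (the geometric multiplicity of λ is n − rank(A − λI), which equals the number of Jordan blocks for λ):
  λ = 6: algebraic multiplicity = 4, geometric multiplicity = 2

Determining the block sizes for each eigenvalue:
  λ = 6: with am = 4 and gm = 2, the partition is not yet determined (e.g. several partitions of 4 into 2 parts exist). Let N = A − (6)·I. Computing rank(N^1) = 2, rank(N^2) = 1, rank(N^3) = 0; the number of blocks of size ≥ j is rank(N^{j−1}) − rank(N^j), giving [2, 1, 1]. So we have 1 block(s) of size 3, 1 block(s) of size 1 → block sizes [3, 1]

Assembling the blocks gives a Jordan form
J =
  [6, 1, 0, 0]
  [0, 6, 1, 0]
  [0, 0, 6, 0]
  [0, 0, 0, 6]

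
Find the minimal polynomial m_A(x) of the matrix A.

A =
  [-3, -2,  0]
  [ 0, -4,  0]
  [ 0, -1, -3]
x^2 + 7*x + 12

The characteristic polynomial is χ_A(x) = (x + 3)^2*(x + 4), so the eigenvalues are known. The minimal polynomial is
  m_A(x) = Π_λ (x − λ)^{k_λ}
where k_λ is the size of the *largest* Jordan block for λ (equivalently, the smallest k with (A − λI)^k v = 0 for every generalised eigenvector v of λ).

  λ = -4: largest Jordan block has size 1, contributing (x + 4)
  λ = -3: largest Jordan block has size 1, contributing (x + 3)

So m_A(x) = (x + 3)*(x + 4) = x^2 + 7*x + 12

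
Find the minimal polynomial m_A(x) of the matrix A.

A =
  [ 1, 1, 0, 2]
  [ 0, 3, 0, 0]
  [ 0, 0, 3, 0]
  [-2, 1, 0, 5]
x^2 - 6*x + 9

The characteristic polynomial is χ_A(x) = (x - 3)^4, so the eigenvalues are known. The minimal polynomial is
  m_A(x) = Π_λ (x − λ)^{k_λ}
where k_λ is the size of the *largest* Jordan block for λ (equivalently, the smallest k with (A − λI)^k v = 0 for every generalised eigenvector v of λ).

  λ = 3: largest Jordan block has size 2, contributing (x − 3)^2

So m_A(x) = (x - 3)^2 = x^2 - 6*x + 9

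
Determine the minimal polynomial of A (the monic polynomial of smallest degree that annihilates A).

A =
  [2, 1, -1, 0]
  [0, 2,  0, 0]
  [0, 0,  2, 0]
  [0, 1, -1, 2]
x^2 - 4*x + 4

The characteristic polynomial is χ_A(x) = (x - 2)^4, so the eigenvalues are known. The minimal polynomial is
  m_A(x) = Π_λ (x − λ)^{k_λ}
where k_λ is the size of the *largest* Jordan block for λ (equivalently, the smallest k with (A − λI)^k v = 0 for every generalised eigenvector v of λ).

  λ = 2: largest Jordan block has size 2, contributing (x − 2)^2

So m_A(x) = (x - 2)^2 = x^2 - 4*x + 4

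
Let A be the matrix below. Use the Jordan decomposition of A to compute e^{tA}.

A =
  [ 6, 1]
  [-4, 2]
e^{tA} =
  [2*t*exp(4*t) + exp(4*t), t*exp(4*t)]
  [-4*t*exp(4*t), -2*t*exp(4*t) + exp(4*t)]

Strategy: write A = P · J · P⁻¹ where J is a Jordan canonical form, so e^{tA} = P · e^{tJ} · P⁻¹, and e^{tJ} can be computed block-by-block.

A has Jordan form
J =
  [4, 1]
  [0, 4]
(up to reordering of blocks).

Per-block formulas:
  For a 2×2 Jordan block J_2(4): exp(t · J_2(4)) = e^(4t)·(I + t·N), where N is the 2×2 nilpotent shift.

After assembling e^{tJ} and conjugating by P, we get:

e^{tA} =
  [2*t*exp(4*t) + exp(4*t), t*exp(4*t)]
  [-4*t*exp(4*t), -2*t*exp(4*t) + exp(4*t)]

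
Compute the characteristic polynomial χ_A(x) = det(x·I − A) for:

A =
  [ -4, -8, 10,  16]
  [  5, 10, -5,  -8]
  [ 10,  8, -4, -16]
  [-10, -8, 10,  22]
x^4 - 24*x^3 + 216*x^2 - 864*x + 1296

Expanding det(x·I − A) (e.g. by cofactor expansion or by noting that A is similar to its Jordan form J, which has the same characteristic polynomial as A) gives
  χ_A(x) = x^4 - 24*x^3 + 216*x^2 - 864*x + 1296
which factors as (x - 6)^4. The eigenvalues (with algebraic multiplicities) are λ = 6 with multiplicity 4.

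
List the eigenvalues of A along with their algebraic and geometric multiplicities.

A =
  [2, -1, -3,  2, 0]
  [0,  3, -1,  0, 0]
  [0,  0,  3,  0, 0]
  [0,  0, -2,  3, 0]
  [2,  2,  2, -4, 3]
λ = 2: alg = 1, geom = 1; λ = 3: alg = 4, geom = 3

Step 1 — factor the characteristic polynomial to read off the algebraic multiplicities:
  χ_A(x) = (x - 3)^4*(x - 2)

Step 2 — compute geometric multiplicities via the rank-nullity identity g(λ) = n − rank(A − λI):
  rank(A − (2)·I) = 4, so dim ker(A − (2)·I) = n − 4 = 1
  rank(A − (3)·I) = 2, so dim ker(A − (3)·I) = n − 2 = 3

Summary:
  λ = 2: algebraic multiplicity = 1, geometric multiplicity = 1
  λ = 3: algebraic multiplicity = 4, geometric multiplicity = 3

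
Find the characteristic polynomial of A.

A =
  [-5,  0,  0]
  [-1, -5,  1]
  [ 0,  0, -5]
x^3 + 15*x^2 + 75*x + 125

Expanding det(x·I − A) (e.g. by cofactor expansion or by noting that A is similar to its Jordan form J, which has the same characteristic polynomial as A) gives
  χ_A(x) = x^3 + 15*x^2 + 75*x + 125
which factors as (x + 5)^3. The eigenvalues (with algebraic multiplicities) are λ = -5 with multiplicity 3.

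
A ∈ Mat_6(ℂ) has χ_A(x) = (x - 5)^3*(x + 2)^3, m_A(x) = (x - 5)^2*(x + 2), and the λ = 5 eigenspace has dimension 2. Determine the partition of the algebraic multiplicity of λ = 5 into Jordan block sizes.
Block sizes for λ = 5: [2, 1]

Step 1 — from the characteristic polynomial, algebraic multiplicity of λ = 5 is 3. From dim ker(A − (5)·I) = 2, there are exactly 2 Jordan blocks for λ = 5.
Step 2 — from the minimal polynomial, the factor (x − 5)^2 tells us the largest block for λ = 5 has size 2.
Step 3 — with total size 3, 2 blocks, and largest block 2, the block sizes (in nonincreasing order) are [2, 1].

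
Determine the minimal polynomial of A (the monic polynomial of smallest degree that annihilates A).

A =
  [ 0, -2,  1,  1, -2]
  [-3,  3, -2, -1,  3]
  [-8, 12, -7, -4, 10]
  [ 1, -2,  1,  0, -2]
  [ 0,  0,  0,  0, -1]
x^2 + 2*x + 1

The characteristic polynomial is χ_A(x) = (x + 1)^5, so the eigenvalues are known. The minimal polynomial is
  m_A(x) = Π_λ (x − λ)^{k_λ}
where k_λ is the size of the *largest* Jordan block for λ (equivalently, the smallest k with (A − λI)^k v = 0 for every generalised eigenvector v of λ).

  λ = -1: largest Jordan block has size 2, contributing (x + 1)^2

So m_A(x) = (x + 1)^2 = x^2 + 2*x + 1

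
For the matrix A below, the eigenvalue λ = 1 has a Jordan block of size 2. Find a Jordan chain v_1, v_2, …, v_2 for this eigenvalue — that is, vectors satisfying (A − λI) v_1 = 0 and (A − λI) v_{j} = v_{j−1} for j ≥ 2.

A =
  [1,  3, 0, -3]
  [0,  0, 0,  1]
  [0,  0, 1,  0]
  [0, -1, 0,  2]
A Jordan chain for λ = 1 of length 2:
v_1 = (3, -1, 0, -1)ᵀ
v_2 = (0, 1, 0, 0)ᵀ

Let N = A − (1)·I. We want v_2 with N^2 v_2 = 0 but N^1 v_2 ≠ 0; then v_{j-1} := N · v_j for j = 2, …, 2.

Pick v_2 = (0, 1, 0, 0)ᵀ.
Then v_1 = N · v_2 = (3, -1, 0, -1)ᵀ.

Sanity check: (A − (1)·I) v_1 = (0, 0, 0, 0)ᵀ = 0. ✓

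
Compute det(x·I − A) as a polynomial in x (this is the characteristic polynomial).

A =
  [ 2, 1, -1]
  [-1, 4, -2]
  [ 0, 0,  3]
x^3 - 9*x^2 + 27*x - 27

Expanding det(x·I − A) (e.g. by cofactor expansion or by noting that A is similar to its Jordan form J, which has the same characteristic polynomial as A) gives
  χ_A(x) = x^3 - 9*x^2 + 27*x - 27
which factors as (x - 3)^3. The eigenvalues (with algebraic multiplicities) are λ = 3 with multiplicity 3.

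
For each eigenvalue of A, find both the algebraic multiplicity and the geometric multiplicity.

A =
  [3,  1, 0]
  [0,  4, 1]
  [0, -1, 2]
λ = 3: alg = 3, geom = 1

Step 1 — factor the characteristic polynomial to read off the algebraic multiplicities:
  χ_A(x) = (x - 3)^3

Step 2 — compute geometric multiplicities via the rank-nullity identity g(λ) = n − rank(A − λI):
  rank(A − (3)·I) = 2, so dim ker(A − (3)·I) = n − 2 = 1

Summary:
  λ = 3: algebraic multiplicity = 3, geometric multiplicity = 1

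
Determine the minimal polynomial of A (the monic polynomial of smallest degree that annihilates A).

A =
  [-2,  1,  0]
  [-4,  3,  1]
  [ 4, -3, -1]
x^3

The characteristic polynomial is χ_A(x) = x^3, so the eigenvalues are known. The minimal polynomial is
  m_A(x) = Π_λ (x − λ)^{k_λ}
where k_λ is the size of the *largest* Jordan block for λ (equivalently, the smallest k with (A − λI)^k v = 0 for every generalised eigenvector v of λ).

  λ = 0: largest Jordan block has size 3, contributing (x − 0)^3

So m_A(x) = x^3 = x^3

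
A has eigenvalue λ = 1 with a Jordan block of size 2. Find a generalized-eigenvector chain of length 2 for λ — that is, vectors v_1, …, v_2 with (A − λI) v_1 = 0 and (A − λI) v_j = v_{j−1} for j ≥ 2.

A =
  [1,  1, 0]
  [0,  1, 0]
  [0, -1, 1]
A Jordan chain for λ = 1 of length 2:
v_1 = (1, 0, -1)ᵀ
v_2 = (0, 1, 0)ᵀ

Let N = A − (1)·I. We want v_2 with N^2 v_2 = 0 but N^1 v_2 ≠ 0; then v_{j-1} := N · v_j for j = 2, …, 2.

Pick v_2 = (0, 1, 0)ᵀ.
Then v_1 = N · v_2 = (1, 0, -1)ᵀ.

Sanity check: (A − (1)·I) v_1 = (0, 0, 0)ᵀ = 0. ✓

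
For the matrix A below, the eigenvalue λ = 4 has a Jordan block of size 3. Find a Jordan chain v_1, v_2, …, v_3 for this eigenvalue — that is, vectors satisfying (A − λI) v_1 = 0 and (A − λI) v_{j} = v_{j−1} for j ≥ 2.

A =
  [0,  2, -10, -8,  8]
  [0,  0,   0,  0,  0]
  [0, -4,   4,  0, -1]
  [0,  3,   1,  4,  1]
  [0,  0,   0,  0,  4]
A Jordan chain for λ = 4 of length 3:
v_1 = (2, 0, 0, -1, 0)ᵀ
v_2 = (0, 0, -1, 1, 0)ᵀ
v_3 = (2, 0, 0, 0, 1)ᵀ

Let N = A − (4)·I. We want v_3 with N^3 v_3 = 0 but N^2 v_3 ≠ 0; then v_{j-1} := N · v_j for j = 3, …, 2.

Pick v_3 = (2, 0, 0, 0, 1)ᵀ.
Then v_2 = N · v_3 = (0, 0, -1, 1, 0)ᵀ.
Then v_1 = N · v_2 = (2, 0, 0, -1, 0)ᵀ.

Sanity check: (A − (4)·I) v_1 = (0, 0, 0, 0, 0)ᵀ = 0. ✓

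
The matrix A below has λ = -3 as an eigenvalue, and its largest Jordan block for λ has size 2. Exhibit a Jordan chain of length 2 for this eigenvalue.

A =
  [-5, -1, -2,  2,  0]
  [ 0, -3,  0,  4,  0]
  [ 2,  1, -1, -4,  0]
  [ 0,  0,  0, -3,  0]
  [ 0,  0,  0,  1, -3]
A Jordan chain for λ = -3 of length 2:
v_1 = (-2, 0, 2, 0, 0)ᵀ
v_2 = (1, 0, 0, 0, 0)ᵀ

Let N = A − (-3)·I. We want v_2 with N^2 v_2 = 0 but N^1 v_2 ≠ 0; then v_{j-1} := N · v_j for j = 2, …, 2.

Pick v_2 = (1, 0, 0, 0, 0)ᵀ.
Then v_1 = N · v_2 = (-2, 0, 2, 0, 0)ᵀ.

Sanity check: (A − (-3)·I) v_1 = (0, 0, 0, 0, 0)ᵀ = 0. ✓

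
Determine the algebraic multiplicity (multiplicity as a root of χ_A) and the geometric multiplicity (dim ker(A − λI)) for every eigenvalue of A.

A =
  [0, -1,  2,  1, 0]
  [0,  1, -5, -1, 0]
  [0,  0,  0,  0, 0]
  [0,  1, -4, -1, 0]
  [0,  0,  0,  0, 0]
λ = 0: alg = 5, geom = 3

Step 1 — factor the characteristic polynomial to read off the algebraic multiplicities:
  χ_A(x) = x^5

Step 2 — compute geometric multiplicities via the rank-nullity identity g(λ) = n − rank(A − λI):
  rank(A − (0)·I) = 2, so dim ker(A − (0)·I) = n − 2 = 3

Summary:
  λ = 0: algebraic multiplicity = 5, geometric multiplicity = 3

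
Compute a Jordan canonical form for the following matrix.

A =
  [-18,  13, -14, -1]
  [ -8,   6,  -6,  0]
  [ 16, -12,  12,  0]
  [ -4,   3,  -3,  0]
J_3(0) ⊕ J_1(0)

The characteristic polynomial is
  det(x·I − A) = x^4

Eigenvalues and multiplicities (the geometric multiplicity of λ is n − rank(A − λI), which equals the number of Jordan blocks for λ):
  λ = 0: algebraic multiplicity = 4, geometric multiplicity = 2

Determining the block sizes for each eigenvalue:
  λ = 0: with am = 4 and gm = 2, the partition is not yet determined (e.g. several partitions of 4 into 2 parts exist). Let N = A − (0)·I. Computing rank(N^1) = 2, rank(N^2) = 1, rank(N^3) = 0; the number of blocks of size ≥ j is rank(N^{j−1}) − rank(N^j), giving [2, 1, 1]. So we have 1 block(s) of size 3, 1 block(s) of size 1 → block sizes [3, 1]

Assembling the blocks gives a Jordan form
J =
  [0, 1, 0, 0]
  [0, 0, 1, 0]
  [0, 0, 0, 0]
  [0, 0, 0, 0]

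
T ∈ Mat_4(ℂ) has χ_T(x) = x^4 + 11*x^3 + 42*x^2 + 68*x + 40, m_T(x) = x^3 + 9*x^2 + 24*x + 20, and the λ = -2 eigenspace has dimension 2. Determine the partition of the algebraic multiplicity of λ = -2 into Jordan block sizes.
Block sizes for λ = -2: [2, 1]

Step 1 — from the characteristic polynomial, algebraic multiplicity of λ = -2 is 3. From dim ker(T − (-2)·I) = 2, there are exactly 2 Jordan blocks for λ = -2.
Step 2 — from the minimal polynomial, the factor (x + 2)^2 tells us the largest block for λ = -2 has size 2.
Step 3 — with total size 3, 2 blocks, and largest block 2, the block sizes (in nonincreasing order) are [2, 1].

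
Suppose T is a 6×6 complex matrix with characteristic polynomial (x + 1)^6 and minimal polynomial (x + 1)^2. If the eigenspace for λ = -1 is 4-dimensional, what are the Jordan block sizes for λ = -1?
Block sizes for λ = -1: [2, 2, 1, 1]

Step 1 — from the characteristic polynomial, algebraic multiplicity of λ = -1 is 6. From dim ker(T − (-1)·I) = 4, there are exactly 4 Jordan blocks for λ = -1.
Step 2 — from the minimal polynomial, the factor (x + 1)^2 tells us the largest block for λ = -1 has size 2.
Step 3 — with total size 6, 4 blocks, and largest block 2, the block sizes (in nonincreasing order) are [2, 2, 1, 1].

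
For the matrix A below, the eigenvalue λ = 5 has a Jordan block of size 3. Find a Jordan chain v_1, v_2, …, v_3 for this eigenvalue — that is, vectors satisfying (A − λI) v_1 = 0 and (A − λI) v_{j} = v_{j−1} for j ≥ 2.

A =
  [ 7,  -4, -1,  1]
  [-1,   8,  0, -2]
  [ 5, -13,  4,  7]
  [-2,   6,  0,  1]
A Jordan chain for λ = 5 of length 3:
v_1 = (1, -1, 4, -2)ᵀ
v_2 = (2, -1, 5, -2)ᵀ
v_3 = (1, 0, 0, 0)ᵀ

Let N = A − (5)·I. We want v_3 with N^3 v_3 = 0 but N^2 v_3 ≠ 0; then v_{j-1} := N · v_j for j = 3, …, 2.

Pick v_3 = (1, 0, 0, 0)ᵀ.
Then v_2 = N · v_3 = (2, -1, 5, -2)ᵀ.
Then v_1 = N · v_2 = (1, -1, 4, -2)ᵀ.

Sanity check: (A − (5)·I) v_1 = (0, 0, 0, 0)ᵀ = 0. ✓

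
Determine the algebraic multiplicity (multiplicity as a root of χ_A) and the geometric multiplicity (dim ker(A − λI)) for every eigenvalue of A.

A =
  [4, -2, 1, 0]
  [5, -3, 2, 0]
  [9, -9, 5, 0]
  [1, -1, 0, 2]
λ = 2: alg = 4, geom = 2

Step 1 — factor the characteristic polynomial to read off the algebraic multiplicities:
  χ_A(x) = (x - 2)^4

Step 2 — compute geometric multiplicities via the rank-nullity identity g(λ) = n − rank(A − λI):
  rank(A − (2)·I) = 2, so dim ker(A − (2)·I) = n − 2 = 2

Summary:
  λ = 2: algebraic multiplicity = 4, geometric multiplicity = 2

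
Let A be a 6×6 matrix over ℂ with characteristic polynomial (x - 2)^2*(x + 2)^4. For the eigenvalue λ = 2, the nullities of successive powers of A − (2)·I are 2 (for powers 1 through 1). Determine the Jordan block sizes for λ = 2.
Block sizes for λ = 2: [1, 1]

From the dimensions of kernels of powers, the number of Jordan blocks of size at least j is d_j − d_{j−1} where d_j = dim ker(N^j) (with d_0 = 0). Computing the differences gives [2].
The number of blocks of size exactly k is (#blocks of size ≥ k) − (#blocks of size ≥ k + 1), so the partition is: 2 block(s) of size 1.
In nonincreasing order the block sizes are [1, 1].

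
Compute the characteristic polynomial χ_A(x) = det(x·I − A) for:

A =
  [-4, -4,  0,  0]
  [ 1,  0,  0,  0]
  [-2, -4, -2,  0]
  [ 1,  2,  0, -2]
x^4 + 8*x^3 + 24*x^2 + 32*x + 16

Expanding det(x·I − A) (e.g. by cofactor expansion or by noting that A is similar to its Jordan form J, which has the same characteristic polynomial as A) gives
  χ_A(x) = x^4 + 8*x^3 + 24*x^2 + 32*x + 16
which factors as (x + 2)^4. The eigenvalues (with algebraic multiplicities) are λ = -2 with multiplicity 4.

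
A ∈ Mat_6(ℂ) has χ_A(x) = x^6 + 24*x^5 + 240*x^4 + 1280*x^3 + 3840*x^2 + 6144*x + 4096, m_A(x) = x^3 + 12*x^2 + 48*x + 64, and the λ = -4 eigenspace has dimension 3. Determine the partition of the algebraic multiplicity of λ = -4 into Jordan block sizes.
Block sizes for λ = -4: [3, 2, 1]

Step 1 — from the characteristic polynomial, algebraic multiplicity of λ = -4 is 6. From dim ker(A − (-4)·I) = 3, there are exactly 3 Jordan blocks for λ = -4.
Step 2 — from the minimal polynomial, the factor (x + 4)^3 tells us the largest block for λ = -4 has size 3.
Step 3 — with total size 6, 3 blocks, and largest block 3, the block sizes (in nonincreasing order) are [3, 2, 1].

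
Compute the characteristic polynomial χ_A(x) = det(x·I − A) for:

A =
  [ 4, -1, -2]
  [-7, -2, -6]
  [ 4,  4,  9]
x^3 - 11*x^2 + 35*x - 25

Expanding det(x·I − A) (e.g. by cofactor expansion or by noting that A is similar to its Jordan form J, which has the same characteristic polynomial as A) gives
  χ_A(x) = x^3 - 11*x^2 + 35*x - 25
which factors as (x - 5)^2*(x - 1). The eigenvalues (with algebraic multiplicities) are λ = 1 with multiplicity 1, λ = 5 with multiplicity 2.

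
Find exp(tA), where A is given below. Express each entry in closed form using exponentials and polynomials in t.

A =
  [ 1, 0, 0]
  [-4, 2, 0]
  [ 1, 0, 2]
e^{tA} =
  [exp(t), 0, 0]
  [-4*exp(2*t) + 4*exp(t), exp(2*t), 0]
  [exp(2*t) - exp(t), 0, exp(2*t)]

Strategy: write A = P · J · P⁻¹ where J is a Jordan canonical form, so e^{tA} = P · e^{tJ} · P⁻¹, and e^{tJ} can be computed block-by-block.

A has Jordan form
J =
  [1, 0, 0]
  [0, 2, 0]
  [0, 0, 2]
(up to reordering of blocks).

Per-block formulas:
  For a 1×1 block at λ = 1: exp(t · [1]) = [e^(1t)].
  For a 1×1 block at λ = 2: exp(t · [2]) = [e^(2t)].

After assembling e^{tJ} and conjugating by P, we get:

e^{tA} =
  [exp(t), 0, 0]
  [-4*exp(2*t) + 4*exp(t), exp(2*t), 0]
  [exp(2*t) - exp(t), 0, exp(2*t)]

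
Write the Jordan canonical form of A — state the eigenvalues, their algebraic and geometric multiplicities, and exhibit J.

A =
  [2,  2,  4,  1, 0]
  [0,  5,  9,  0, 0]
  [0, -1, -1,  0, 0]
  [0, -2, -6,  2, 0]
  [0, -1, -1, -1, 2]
J_2(2) ⊕ J_2(2) ⊕ J_1(2)

The characteristic polynomial is
  det(x·I − A) = x^5 - 10*x^4 + 40*x^3 - 80*x^2 + 80*x - 32 = (x - 2)^5

Eigenvalues and multiplicities (the geometric multiplicity of λ is n − rank(A − λI), which equals the number of Jordan blocks for λ):
  λ = 2: algebraic multiplicity = 5, geometric multiplicity = 3

Determining the block sizes for each eigenvalue:
  λ = 2: with am = 5 and gm = 3, the partition is not yet determined (e.g. several partitions of 5 into 3 parts exist). Let N = A − (2)·I. Computing rank(N^1) = 2, rank(N^2) = 0; the number of blocks of size ≥ j is rank(N^{j−1}) − rank(N^j), giving [3, 2]. So we have 2 block(s) of size 2, 1 block(s) of size 1 → block sizes [2, 2, 1]

Assembling the blocks gives a Jordan form
J =
  [2, 1, 0, 0, 0]
  [0, 2, 0, 0, 0]
  [0, 0, 2, 1, 0]
  [0, 0, 0, 2, 0]
  [0, 0, 0, 0, 2]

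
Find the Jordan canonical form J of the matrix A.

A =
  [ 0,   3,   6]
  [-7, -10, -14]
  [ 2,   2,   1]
J_2(-3) ⊕ J_1(-3)

The characteristic polynomial is
  det(x·I − A) = x^3 + 9*x^2 + 27*x + 27 = (x + 3)^3

Eigenvalues and multiplicities (the geometric multiplicity of λ is n − rank(A − λI), which equals the number of Jordan blocks for λ):
  λ = -3: algebraic multiplicity = 3, geometric multiplicity = 2

Determining the block sizes for each eigenvalue:
  λ = -3: 2 blocks summing to 3 forces exactly one block of size 2 and the rest size 1 → block sizes [2, 1]

Assembling the blocks gives a Jordan form
J =
  [-3,  1,  0]
  [ 0, -3,  0]
  [ 0,  0, -3]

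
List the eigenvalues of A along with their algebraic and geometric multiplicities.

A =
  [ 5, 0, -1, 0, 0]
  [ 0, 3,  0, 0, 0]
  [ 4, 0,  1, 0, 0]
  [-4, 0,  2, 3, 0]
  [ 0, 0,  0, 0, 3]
λ = 3: alg = 5, geom = 4

Step 1 — factor the characteristic polynomial to read off the algebraic multiplicities:
  χ_A(x) = (x - 3)^5

Step 2 — compute geometric multiplicities via the rank-nullity identity g(λ) = n − rank(A − λI):
  rank(A − (3)·I) = 1, so dim ker(A − (3)·I) = n − 1 = 4

Summary:
  λ = 3: algebraic multiplicity = 5, geometric multiplicity = 4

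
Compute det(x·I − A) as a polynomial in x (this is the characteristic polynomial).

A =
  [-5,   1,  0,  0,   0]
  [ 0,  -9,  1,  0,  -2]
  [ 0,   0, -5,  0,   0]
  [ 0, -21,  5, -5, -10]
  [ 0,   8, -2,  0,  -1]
x^5 + 25*x^4 + 250*x^3 + 1250*x^2 + 3125*x + 3125

Expanding det(x·I − A) (e.g. by cofactor expansion or by noting that A is similar to its Jordan form J, which has the same characteristic polynomial as A) gives
  χ_A(x) = x^5 + 25*x^4 + 250*x^3 + 1250*x^2 + 3125*x + 3125
which factors as (x + 5)^5. The eigenvalues (with algebraic multiplicities) are λ = -5 with multiplicity 5.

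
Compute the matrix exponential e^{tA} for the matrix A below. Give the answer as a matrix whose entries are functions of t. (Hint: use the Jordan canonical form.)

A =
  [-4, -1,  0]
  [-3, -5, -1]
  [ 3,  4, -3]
e^{tA} =
  [3*t^2*exp(-4*t)/2 + exp(-4*t), t^2*exp(-4*t)/2 - t*exp(-4*t), t^2*exp(-4*t)/2]
  [-3*t*exp(-4*t), -t*exp(-4*t) + exp(-4*t), -t*exp(-4*t)]
  [-9*t^2*exp(-4*t)/2 + 3*t*exp(-4*t), -3*t^2*exp(-4*t)/2 + 4*t*exp(-4*t), -3*t^2*exp(-4*t)/2 + t*exp(-4*t) + exp(-4*t)]

Strategy: write A = P · J · P⁻¹ where J is a Jordan canonical form, so e^{tA} = P · e^{tJ} · P⁻¹, and e^{tJ} can be computed block-by-block.

A has Jordan form
J =
  [-4,  1,  0]
  [ 0, -4,  1]
  [ 0,  0, -4]
(up to reordering of blocks).

Per-block formulas:
  For a 3×3 Jordan block J_3(-4): exp(t · J_3(-4)) = e^(-4t)·(I + t·N + (t^2/2)·N^2), where N is the 3×3 nilpotent shift.

After assembling e^{tJ} and conjugating by P, we get:

e^{tA} =
  [3*t^2*exp(-4*t)/2 + exp(-4*t), t^2*exp(-4*t)/2 - t*exp(-4*t), t^2*exp(-4*t)/2]
  [-3*t*exp(-4*t), -t*exp(-4*t) + exp(-4*t), -t*exp(-4*t)]
  [-9*t^2*exp(-4*t)/2 + 3*t*exp(-4*t), -3*t^2*exp(-4*t)/2 + 4*t*exp(-4*t), -3*t^2*exp(-4*t)/2 + t*exp(-4*t) + exp(-4*t)]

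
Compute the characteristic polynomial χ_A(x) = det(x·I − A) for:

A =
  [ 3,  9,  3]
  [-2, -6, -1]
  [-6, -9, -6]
x^3 + 9*x^2 + 27*x + 27

Expanding det(x·I − A) (e.g. by cofactor expansion or by noting that A is similar to its Jordan form J, which has the same characteristic polynomial as A) gives
  χ_A(x) = x^3 + 9*x^2 + 27*x + 27
which factors as (x + 3)^3. The eigenvalues (with algebraic multiplicities) are λ = -3 with multiplicity 3.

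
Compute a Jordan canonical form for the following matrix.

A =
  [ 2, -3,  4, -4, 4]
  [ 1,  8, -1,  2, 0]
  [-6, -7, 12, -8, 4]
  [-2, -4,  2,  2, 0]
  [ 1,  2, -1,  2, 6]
J_3(6) ⊕ J_1(6) ⊕ J_1(6)

The characteristic polynomial is
  det(x·I − A) = x^5 - 30*x^4 + 360*x^3 - 2160*x^2 + 6480*x - 7776 = (x - 6)^5

Eigenvalues and multiplicities (the geometric multiplicity of λ is n − rank(A − λI), which equals the number of Jordan blocks for λ):
  λ = 6: algebraic multiplicity = 5, geometric multiplicity = 3

Determining the block sizes for each eigenvalue:
  λ = 6: with am = 5 and gm = 3, the partition is not yet determined (e.g. several partitions of 5 into 3 parts exist). Let N = A − (6)·I. Computing rank(N^1) = 2, rank(N^2) = 1, rank(N^3) = 0; the number of blocks of size ≥ j is rank(N^{j−1}) − rank(N^j), giving [3, 1, 1]. So we have 1 block(s) of size 3, 2 block(s) of size 1 → block sizes [3, 1, 1]

Assembling the blocks gives a Jordan form
J =
  [6, 1, 0, 0, 0]
  [0, 6, 1, 0, 0]
  [0, 0, 6, 0, 0]
  [0, 0, 0, 6, 0]
  [0, 0, 0, 0, 6]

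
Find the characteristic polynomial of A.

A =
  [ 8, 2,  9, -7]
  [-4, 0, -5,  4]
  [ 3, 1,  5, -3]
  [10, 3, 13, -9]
x^4 - 4*x^3 + 6*x^2 - 4*x + 1

Expanding det(x·I − A) (e.g. by cofactor expansion or by noting that A is similar to its Jordan form J, which has the same characteristic polynomial as A) gives
  χ_A(x) = x^4 - 4*x^3 + 6*x^2 - 4*x + 1
which factors as (x - 1)^4. The eigenvalues (with algebraic multiplicities) are λ = 1 with multiplicity 4.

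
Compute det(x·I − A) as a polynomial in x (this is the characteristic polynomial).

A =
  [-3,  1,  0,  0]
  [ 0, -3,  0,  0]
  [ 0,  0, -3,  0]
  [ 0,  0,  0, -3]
x^4 + 12*x^3 + 54*x^2 + 108*x + 81

Expanding det(x·I − A) (e.g. by cofactor expansion or by noting that A is similar to its Jordan form J, which has the same characteristic polynomial as A) gives
  χ_A(x) = x^4 + 12*x^3 + 54*x^2 + 108*x + 81
which factors as (x + 3)^4. The eigenvalues (with algebraic multiplicities) are λ = -3 with multiplicity 4.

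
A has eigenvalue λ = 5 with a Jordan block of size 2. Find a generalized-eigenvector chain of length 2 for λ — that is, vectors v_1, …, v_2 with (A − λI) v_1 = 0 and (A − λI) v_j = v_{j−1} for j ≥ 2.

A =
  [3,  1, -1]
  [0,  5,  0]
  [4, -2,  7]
A Jordan chain for λ = 5 of length 2:
v_1 = (-2, 0, 4)ᵀ
v_2 = (1, 0, 0)ᵀ

Let N = A − (5)·I. We want v_2 with N^2 v_2 = 0 but N^1 v_2 ≠ 0; then v_{j-1} := N · v_j for j = 2, …, 2.

Pick v_2 = (1, 0, 0)ᵀ.
Then v_1 = N · v_2 = (-2, 0, 4)ᵀ.

Sanity check: (A − (5)·I) v_1 = (0, 0, 0)ᵀ = 0. ✓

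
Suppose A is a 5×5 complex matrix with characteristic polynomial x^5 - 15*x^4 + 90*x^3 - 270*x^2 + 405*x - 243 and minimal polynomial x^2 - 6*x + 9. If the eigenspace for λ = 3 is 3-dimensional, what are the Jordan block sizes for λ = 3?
Block sizes for λ = 3: [2, 2, 1]

Step 1 — from the characteristic polynomial, algebraic multiplicity of λ = 3 is 5. From dim ker(A − (3)·I) = 3, there are exactly 3 Jordan blocks for λ = 3.
Step 2 — from the minimal polynomial, the factor (x − 3)^2 tells us the largest block for λ = 3 has size 2.
Step 3 — with total size 5, 3 blocks, and largest block 2, the block sizes (in nonincreasing order) are [2, 2, 1].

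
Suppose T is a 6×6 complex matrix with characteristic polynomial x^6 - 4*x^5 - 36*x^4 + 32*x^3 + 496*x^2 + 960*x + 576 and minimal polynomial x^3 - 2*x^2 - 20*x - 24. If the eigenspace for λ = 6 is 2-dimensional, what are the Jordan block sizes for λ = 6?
Block sizes for λ = 6: [1, 1]

Step 1 — from the characteristic polynomial, algebraic multiplicity of λ = 6 is 2. From dim ker(T − (6)·I) = 2, there are exactly 2 Jordan blocks for λ = 6.
Step 2 — from the minimal polynomial, the factor (x − 6) tells us the largest block for λ = 6 has size 1.
Step 3 — with total size 2, 2 blocks, and largest block 1, the block sizes (in nonincreasing order) are [1, 1].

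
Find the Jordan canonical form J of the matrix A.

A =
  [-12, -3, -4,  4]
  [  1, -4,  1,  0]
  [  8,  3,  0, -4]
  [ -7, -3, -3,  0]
J_3(-4) ⊕ J_1(-4)

The characteristic polynomial is
  det(x·I − A) = x^4 + 16*x^3 + 96*x^2 + 256*x + 256 = (x + 4)^4

Eigenvalues and multiplicities (the geometric multiplicity of λ is n − rank(A − λI), which equals the number of Jordan blocks for λ):
  λ = -4: algebraic multiplicity = 4, geometric multiplicity = 2

Determining the block sizes for each eigenvalue:
  λ = -4: with am = 4 and gm = 2, the partition is not yet determined (e.g. several partitions of 4 into 2 parts exist). Let N = A − (-4)·I. Computing rank(N^1) = 2, rank(N^2) = 1, rank(N^3) = 0; the number of blocks of size ≥ j is rank(N^{j−1}) − rank(N^j), giving [2, 1, 1]. So we have 1 block(s) of size 3, 1 block(s) of size 1 → block sizes [3, 1]

Assembling the blocks gives a Jordan form
J =
  [-4,  1,  0,  0]
  [ 0, -4,  1,  0]
  [ 0,  0, -4,  0]
  [ 0,  0,  0, -4]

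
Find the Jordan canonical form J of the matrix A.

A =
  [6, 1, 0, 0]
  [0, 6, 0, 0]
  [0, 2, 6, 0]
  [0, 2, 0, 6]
J_2(6) ⊕ J_1(6) ⊕ J_1(6)

The characteristic polynomial is
  det(x·I − A) = x^4 - 24*x^3 + 216*x^2 - 864*x + 1296 = (x - 6)^4

Eigenvalues and multiplicities (the geometric multiplicity of λ is n − rank(A − λI), which equals the number of Jordan blocks for λ):
  λ = 6: algebraic multiplicity = 4, geometric multiplicity = 3

Determining the block sizes for each eigenvalue:
  λ = 6: 3 blocks summing to 4 forces exactly one block of size 2 and the rest size 1 → block sizes [2, 1, 1]

Assembling the blocks gives a Jordan form
J =
  [6, 1, 0, 0]
  [0, 6, 0, 0]
  [0, 0, 6, 0]
  [0, 0, 0, 6]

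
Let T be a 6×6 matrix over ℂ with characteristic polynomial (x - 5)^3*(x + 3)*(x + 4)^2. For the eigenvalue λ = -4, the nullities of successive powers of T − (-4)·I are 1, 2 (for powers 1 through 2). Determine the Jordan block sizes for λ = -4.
Block sizes for λ = -4: [2]

From the dimensions of kernels of powers, the number of Jordan blocks of size at least j is d_j − d_{j−1} where d_j = dim ker(N^j) (with d_0 = 0). Computing the differences gives [1, 1].
The number of blocks of size exactly k is (#blocks of size ≥ k) − (#blocks of size ≥ k + 1), so the partition is: 1 block(s) of size 2.
In nonincreasing order the block sizes are [2].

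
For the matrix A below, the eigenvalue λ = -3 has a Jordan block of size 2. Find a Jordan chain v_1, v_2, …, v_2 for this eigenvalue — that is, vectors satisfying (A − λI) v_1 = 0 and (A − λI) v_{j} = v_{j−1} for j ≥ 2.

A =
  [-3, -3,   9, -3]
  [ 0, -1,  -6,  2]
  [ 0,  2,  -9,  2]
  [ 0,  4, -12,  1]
A Jordan chain for λ = -3 of length 2:
v_1 = (-3, 2, 2, 4)ᵀ
v_2 = (0, 1, 0, 0)ᵀ

Let N = A − (-3)·I. We want v_2 with N^2 v_2 = 0 but N^1 v_2 ≠ 0; then v_{j-1} := N · v_j for j = 2, …, 2.

Pick v_2 = (0, 1, 0, 0)ᵀ.
Then v_1 = N · v_2 = (-3, 2, 2, 4)ᵀ.

Sanity check: (A − (-3)·I) v_1 = (0, 0, 0, 0)ᵀ = 0. ✓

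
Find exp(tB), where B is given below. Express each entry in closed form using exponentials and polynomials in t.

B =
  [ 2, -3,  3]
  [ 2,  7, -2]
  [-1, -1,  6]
e^{tB} =
  [-3*t*exp(5*t) + exp(5*t), -3*t*exp(5*t), 3*t*exp(5*t)]
  [2*t*exp(5*t), 2*t*exp(5*t) + exp(5*t), -2*t*exp(5*t)]
  [-t*exp(5*t), -t*exp(5*t), t*exp(5*t) + exp(5*t)]

Strategy: write B = P · J · P⁻¹ where J is a Jordan canonical form, so e^{tB} = P · e^{tJ} · P⁻¹, and e^{tJ} can be computed block-by-block.

B has Jordan form
J =
  [5, 1, 0]
  [0, 5, 0]
  [0, 0, 5]
(up to reordering of blocks).

Per-block formulas:
  For a 1×1 block at λ = 5: exp(t · [5]) = [e^(5t)].
  For a 2×2 Jordan block J_2(5): exp(t · J_2(5)) = e^(5t)·(I + t·N), where N is the 2×2 nilpotent shift.

After assembling e^{tJ} and conjugating by P, we get:

e^{tB} =
  [-3*t*exp(5*t) + exp(5*t), -3*t*exp(5*t), 3*t*exp(5*t)]
  [2*t*exp(5*t), 2*t*exp(5*t) + exp(5*t), -2*t*exp(5*t)]
  [-t*exp(5*t), -t*exp(5*t), t*exp(5*t) + exp(5*t)]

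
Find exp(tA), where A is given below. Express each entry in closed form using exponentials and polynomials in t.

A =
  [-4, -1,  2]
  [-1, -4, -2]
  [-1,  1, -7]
e^{tA} =
  [t*exp(-5*t) + exp(-5*t), -t*exp(-5*t), 2*t*exp(-5*t)]
  [-t*exp(-5*t), t*exp(-5*t) + exp(-5*t), -2*t*exp(-5*t)]
  [-t*exp(-5*t), t*exp(-5*t), -2*t*exp(-5*t) + exp(-5*t)]

Strategy: write A = P · J · P⁻¹ where J is a Jordan canonical form, so e^{tA} = P · e^{tJ} · P⁻¹, and e^{tJ} can be computed block-by-block.

A has Jordan form
J =
  [-5,  1,  0]
  [ 0, -5,  0]
  [ 0,  0, -5]
(up to reordering of blocks).

Per-block formulas:
  For a 1×1 block at λ = -5: exp(t · [-5]) = [e^(-5t)].
  For a 2×2 Jordan block J_2(-5): exp(t · J_2(-5)) = e^(-5t)·(I + t·N), where N is the 2×2 nilpotent shift.

After assembling e^{tJ} and conjugating by P, we get:

e^{tA} =
  [t*exp(-5*t) + exp(-5*t), -t*exp(-5*t), 2*t*exp(-5*t)]
  [-t*exp(-5*t), t*exp(-5*t) + exp(-5*t), -2*t*exp(-5*t)]
  [-t*exp(-5*t), t*exp(-5*t), -2*t*exp(-5*t) + exp(-5*t)]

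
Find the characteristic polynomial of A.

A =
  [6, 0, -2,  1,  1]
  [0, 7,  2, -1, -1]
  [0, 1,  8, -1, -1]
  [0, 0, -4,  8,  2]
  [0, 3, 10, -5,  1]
x^5 - 30*x^4 + 360*x^3 - 2160*x^2 + 6480*x - 7776

Expanding det(x·I − A) (e.g. by cofactor expansion or by noting that A is similar to its Jordan form J, which has the same characteristic polynomial as A) gives
  χ_A(x) = x^5 - 30*x^4 + 360*x^3 - 2160*x^2 + 6480*x - 7776
which factors as (x - 6)^5. The eigenvalues (with algebraic multiplicities) are λ = 6 with multiplicity 5.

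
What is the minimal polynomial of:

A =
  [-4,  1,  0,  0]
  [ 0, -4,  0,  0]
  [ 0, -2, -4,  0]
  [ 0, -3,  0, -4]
x^2 + 8*x + 16

The characteristic polynomial is χ_A(x) = (x + 4)^4, so the eigenvalues are known. The minimal polynomial is
  m_A(x) = Π_λ (x − λ)^{k_λ}
where k_λ is the size of the *largest* Jordan block for λ (equivalently, the smallest k with (A − λI)^k v = 0 for every generalised eigenvector v of λ).

  λ = -4: largest Jordan block has size 2, contributing (x + 4)^2

So m_A(x) = (x + 4)^2 = x^2 + 8*x + 16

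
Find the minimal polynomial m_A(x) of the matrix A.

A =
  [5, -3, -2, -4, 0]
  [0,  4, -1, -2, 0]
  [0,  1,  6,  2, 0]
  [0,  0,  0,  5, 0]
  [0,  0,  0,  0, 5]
x^3 - 15*x^2 + 75*x - 125

The characteristic polynomial is χ_A(x) = (x - 5)^5, so the eigenvalues are known. The minimal polynomial is
  m_A(x) = Π_λ (x − λ)^{k_λ}
where k_λ is the size of the *largest* Jordan block for λ (equivalently, the smallest k with (A − λI)^k v = 0 for every generalised eigenvector v of λ).

  λ = 5: largest Jordan block has size 3, contributing (x − 5)^3

So m_A(x) = (x - 5)^3 = x^3 - 15*x^2 + 75*x - 125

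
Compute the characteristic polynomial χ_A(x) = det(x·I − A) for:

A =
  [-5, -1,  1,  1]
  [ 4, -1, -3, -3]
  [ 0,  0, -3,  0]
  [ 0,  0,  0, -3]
x^4 + 12*x^3 + 54*x^2 + 108*x + 81

Expanding det(x·I − A) (e.g. by cofactor expansion or by noting that A is similar to its Jordan form J, which has the same characteristic polynomial as A) gives
  χ_A(x) = x^4 + 12*x^3 + 54*x^2 + 108*x + 81
which factors as (x + 3)^4. The eigenvalues (with algebraic multiplicities) are λ = -3 with multiplicity 4.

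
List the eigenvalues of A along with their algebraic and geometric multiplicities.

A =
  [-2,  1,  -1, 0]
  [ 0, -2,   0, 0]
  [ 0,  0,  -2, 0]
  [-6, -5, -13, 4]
λ = -2: alg = 3, geom = 2; λ = 4: alg = 1, geom = 1

Step 1 — factor the characteristic polynomial to read off the algebraic multiplicities:
  χ_A(x) = (x - 4)*(x + 2)^3

Step 2 — compute geometric multiplicities via the rank-nullity identity g(λ) = n − rank(A − λI):
  rank(A − (-2)·I) = 2, so dim ker(A − (-2)·I) = n − 2 = 2
  rank(A − (4)·I) = 3, so dim ker(A − (4)·I) = n − 3 = 1

Summary:
  λ = -2: algebraic multiplicity = 3, geometric multiplicity = 2
  λ = 4: algebraic multiplicity = 1, geometric multiplicity = 1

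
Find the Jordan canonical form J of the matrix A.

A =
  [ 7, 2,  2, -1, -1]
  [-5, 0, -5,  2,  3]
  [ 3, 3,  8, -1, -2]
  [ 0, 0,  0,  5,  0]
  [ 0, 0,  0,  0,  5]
J_2(5) ⊕ J_2(5) ⊕ J_1(5)

The characteristic polynomial is
  det(x·I − A) = x^5 - 25*x^4 + 250*x^3 - 1250*x^2 + 3125*x - 3125 = (x - 5)^5

Eigenvalues and multiplicities (the geometric multiplicity of λ is n − rank(A − λI), which equals the number of Jordan blocks for λ):
  λ = 5: algebraic multiplicity = 5, geometric multiplicity = 3

Determining the block sizes for each eigenvalue:
  λ = 5: with am = 5 and gm = 3, the partition is not yet determined (e.g. several partitions of 5 into 3 parts exist). Let N = A − (5)·I. Computing rank(N^1) = 2, rank(N^2) = 0; the number of blocks of size ≥ j is rank(N^{j−1}) − rank(N^j), giving [3, 2]. So we have 2 block(s) of size 2, 1 block(s) of size 1 → block sizes [2, 2, 1]

Assembling the blocks gives a Jordan form
J =
  [5, 1, 0, 0, 0]
  [0, 5, 0, 0, 0]
  [0, 0, 5, 1, 0]
  [0, 0, 0, 5, 0]
  [0, 0, 0, 0, 5]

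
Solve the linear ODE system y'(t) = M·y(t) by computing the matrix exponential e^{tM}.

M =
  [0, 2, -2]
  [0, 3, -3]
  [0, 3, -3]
e^{tM} =
  [1, 2*t, -2*t]
  [0, 3*t + 1, -3*t]
  [0, 3*t, 1 - 3*t]

Strategy: write M = P · J · P⁻¹ where J is a Jordan canonical form, so e^{tM} = P · e^{tJ} · P⁻¹, and e^{tJ} can be computed block-by-block.

M has Jordan form
J =
  [0, 1, 0]
  [0, 0, 0]
  [0, 0, 0]
(up to reordering of blocks).

Per-block formulas:
  For a 1×1 block at λ = 0: exp(t · [0]) = [e^(0t)].
  For a 2×2 Jordan block J_2(0): exp(t · J_2(0)) = e^(0t)·(I + t·N), where N is the 2×2 nilpotent shift.

After assembling e^{tJ} and conjugating by P, we get:

e^{tM} =
  [1, 2*t, -2*t]
  [0, 3*t + 1, -3*t]
  [0, 3*t, 1 - 3*t]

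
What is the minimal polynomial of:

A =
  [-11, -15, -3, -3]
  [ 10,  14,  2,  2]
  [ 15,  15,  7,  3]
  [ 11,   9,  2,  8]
x^3 - 14*x^2 + 65*x - 100

The characteristic polynomial is χ_A(x) = (x - 5)^2*(x - 4)^2, so the eigenvalues are known. The minimal polynomial is
  m_A(x) = Π_λ (x − λ)^{k_λ}
where k_λ is the size of the *largest* Jordan block for λ (equivalently, the smallest k with (A − λI)^k v = 0 for every generalised eigenvector v of λ).

  λ = 4: largest Jordan block has size 1, contributing (x − 4)
  λ = 5: largest Jordan block has size 2, contributing (x − 5)^2

So m_A(x) = (x - 5)^2*(x - 4) = x^3 - 14*x^2 + 65*x - 100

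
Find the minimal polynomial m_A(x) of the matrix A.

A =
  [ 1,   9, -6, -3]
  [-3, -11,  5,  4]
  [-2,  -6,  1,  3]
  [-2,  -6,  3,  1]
x^2 + 4*x + 4

The characteristic polynomial is χ_A(x) = (x + 2)^4, so the eigenvalues are known. The minimal polynomial is
  m_A(x) = Π_λ (x − λ)^{k_λ}
where k_λ is the size of the *largest* Jordan block for λ (equivalently, the smallest k with (A − λI)^k v = 0 for every generalised eigenvector v of λ).

  λ = -2: largest Jordan block has size 2, contributing (x + 2)^2

So m_A(x) = (x + 2)^2 = x^2 + 4*x + 4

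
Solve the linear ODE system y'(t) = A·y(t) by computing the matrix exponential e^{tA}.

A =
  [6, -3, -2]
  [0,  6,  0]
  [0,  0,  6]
e^{tA} =
  [exp(6*t), -3*t*exp(6*t), -2*t*exp(6*t)]
  [0, exp(6*t), 0]
  [0, 0, exp(6*t)]

Strategy: write A = P · J · P⁻¹ where J is a Jordan canonical form, so e^{tA} = P · e^{tJ} · P⁻¹, and e^{tJ} can be computed block-by-block.

A has Jordan form
J =
  [6, 1, 0]
  [0, 6, 0]
  [0, 0, 6]
(up to reordering of blocks).

Per-block formulas:
  For a 1×1 block at λ = 6: exp(t · [6]) = [e^(6t)].
  For a 2×2 Jordan block J_2(6): exp(t · J_2(6)) = e^(6t)·(I + t·N), where N is the 2×2 nilpotent shift.

After assembling e^{tJ} and conjugating by P, we get:

e^{tA} =
  [exp(6*t), -3*t*exp(6*t), -2*t*exp(6*t)]
  [0, exp(6*t), 0]
  [0, 0, exp(6*t)]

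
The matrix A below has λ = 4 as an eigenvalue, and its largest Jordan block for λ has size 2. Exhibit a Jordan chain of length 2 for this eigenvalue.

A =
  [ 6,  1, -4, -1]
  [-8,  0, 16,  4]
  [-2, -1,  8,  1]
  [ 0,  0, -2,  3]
A Jordan chain for λ = 4 of length 2:
v_1 = (-2, 8, 2, -4)ᵀ
v_2 = (3, 0, 2, 0)ᵀ

Let N = A − (4)·I. We want v_2 with N^2 v_2 = 0 but N^1 v_2 ≠ 0; then v_{j-1} := N · v_j for j = 2, …, 2.

Pick v_2 = (3, 0, 2, 0)ᵀ.
Then v_1 = N · v_2 = (-2, 8, 2, -4)ᵀ.

Sanity check: (A − (4)·I) v_1 = (0, 0, 0, 0)ᵀ = 0. ✓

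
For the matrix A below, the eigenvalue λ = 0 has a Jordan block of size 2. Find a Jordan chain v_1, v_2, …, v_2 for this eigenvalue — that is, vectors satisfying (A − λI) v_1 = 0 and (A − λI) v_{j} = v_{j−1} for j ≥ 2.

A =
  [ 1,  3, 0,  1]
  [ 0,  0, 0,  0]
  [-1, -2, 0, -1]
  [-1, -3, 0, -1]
A Jordan chain for λ = 0 of length 2:
v_1 = (1, 0, -1, -1)ᵀ
v_2 = (1, 0, 0, 0)ᵀ

Let N = A − (0)·I. We want v_2 with N^2 v_2 = 0 but N^1 v_2 ≠ 0; then v_{j-1} := N · v_j for j = 2, …, 2.

Pick v_2 = (1, 0, 0, 0)ᵀ.
Then v_1 = N · v_2 = (1, 0, -1, -1)ᵀ.

Sanity check: (A − (0)·I) v_1 = (0, 0, 0, 0)ᵀ = 0. ✓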